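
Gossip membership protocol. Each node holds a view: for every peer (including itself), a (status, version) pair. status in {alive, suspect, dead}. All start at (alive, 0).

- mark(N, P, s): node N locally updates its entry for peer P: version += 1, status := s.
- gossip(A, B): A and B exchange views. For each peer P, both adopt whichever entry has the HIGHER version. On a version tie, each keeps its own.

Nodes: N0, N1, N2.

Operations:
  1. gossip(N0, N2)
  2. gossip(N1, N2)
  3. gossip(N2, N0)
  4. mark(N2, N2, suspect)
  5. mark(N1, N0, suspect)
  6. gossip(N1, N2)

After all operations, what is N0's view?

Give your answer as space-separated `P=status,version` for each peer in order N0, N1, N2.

Answer: N0=alive,0 N1=alive,0 N2=alive,0

Derivation:
Op 1: gossip N0<->N2 -> N0.N0=(alive,v0) N0.N1=(alive,v0) N0.N2=(alive,v0) | N2.N0=(alive,v0) N2.N1=(alive,v0) N2.N2=(alive,v0)
Op 2: gossip N1<->N2 -> N1.N0=(alive,v0) N1.N1=(alive,v0) N1.N2=(alive,v0) | N2.N0=(alive,v0) N2.N1=(alive,v0) N2.N2=(alive,v0)
Op 3: gossip N2<->N0 -> N2.N0=(alive,v0) N2.N1=(alive,v0) N2.N2=(alive,v0) | N0.N0=(alive,v0) N0.N1=(alive,v0) N0.N2=(alive,v0)
Op 4: N2 marks N2=suspect -> (suspect,v1)
Op 5: N1 marks N0=suspect -> (suspect,v1)
Op 6: gossip N1<->N2 -> N1.N0=(suspect,v1) N1.N1=(alive,v0) N1.N2=(suspect,v1) | N2.N0=(suspect,v1) N2.N1=(alive,v0) N2.N2=(suspect,v1)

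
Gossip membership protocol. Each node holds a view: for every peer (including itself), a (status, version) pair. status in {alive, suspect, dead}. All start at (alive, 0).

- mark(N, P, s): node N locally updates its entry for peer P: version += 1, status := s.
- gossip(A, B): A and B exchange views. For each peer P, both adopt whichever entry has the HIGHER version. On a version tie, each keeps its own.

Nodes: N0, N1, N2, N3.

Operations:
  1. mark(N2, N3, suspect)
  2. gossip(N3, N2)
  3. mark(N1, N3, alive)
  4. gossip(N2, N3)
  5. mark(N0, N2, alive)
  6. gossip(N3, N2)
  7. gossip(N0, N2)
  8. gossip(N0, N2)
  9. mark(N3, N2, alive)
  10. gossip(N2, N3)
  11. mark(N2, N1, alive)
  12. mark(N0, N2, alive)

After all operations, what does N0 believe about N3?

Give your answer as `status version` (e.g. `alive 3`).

Op 1: N2 marks N3=suspect -> (suspect,v1)
Op 2: gossip N3<->N2 -> N3.N0=(alive,v0) N3.N1=(alive,v0) N3.N2=(alive,v0) N3.N3=(suspect,v1) | N2.N0=(alive,v0) N2.N1=(alive,v0) N2.N2=(alive,v0) N2.N3=(suspect,v1)
Op 3: N1 marks N3=alive -> (alive,v1)
Op 4: gossip N2<->N3 -> N2.N0=(alive,v0) N2.N1=(alive,v0) N2.N2=(alive,v0) N2.N3=(suspect,v1) | N3.N0=(alive,v0) N3.N1=(alive,v0) N3.N2=(alive,v0) N3.N3=(suspect,v1)
Op 5: N0 marks N2=alive -> (alive,v1)
Op 6: gossip N3<->N2 -> N3.N0=(alive,v0) N3.N1=(alive,v0) N3.N2=(alive,v0) N3.N3=(suspect,v1) | N2.N0=(alive,v0) N2.N1=(alive,v0) N2.N2=(alive,v0) N2.N3=(suspect,v1)
Op 7: gossip N0<->N2 -> N0.N0=(alive,v0) N0.N1=(alive,v0) N0.N2=(alive,v1) N0.N3=(suspect,v1) | N2.N0=(alive,v0) N2.N1=(alive,v0) N2.N2=(alive,v1) N2.N3=(suspect,v1)
Op 8: gossip N0<->N2 -> N0.N0=(alive,v0) N0.N1=(alive,v0) N0.N2=(alive,v1) N0.N3=(suspect,v1) | N2.N0=(alive,v0) N2.N1=(alive,v0) N2.N2=(alive,v1) N2.N3=(suspect,v1)
Op 9: N3 marks N2=alive -> (alive,v1)
Op 10: gossip N2<->N3 -> N2.N0=(alive,v0) N2.N1=(alive,v0) N2.N2=(alive,v1) N2.N3=(suspect,v1) | N3.N0=(alive,v0) N3.N1=(alive,v0) N3.N2=(alive,v1) N3.N3=(suspect,v1)
Op 11: N2 marks N1=alive -> (alive,v1)
Op 12: N0 marks N2=alive -> (alive,v2)

Answer: suspect 1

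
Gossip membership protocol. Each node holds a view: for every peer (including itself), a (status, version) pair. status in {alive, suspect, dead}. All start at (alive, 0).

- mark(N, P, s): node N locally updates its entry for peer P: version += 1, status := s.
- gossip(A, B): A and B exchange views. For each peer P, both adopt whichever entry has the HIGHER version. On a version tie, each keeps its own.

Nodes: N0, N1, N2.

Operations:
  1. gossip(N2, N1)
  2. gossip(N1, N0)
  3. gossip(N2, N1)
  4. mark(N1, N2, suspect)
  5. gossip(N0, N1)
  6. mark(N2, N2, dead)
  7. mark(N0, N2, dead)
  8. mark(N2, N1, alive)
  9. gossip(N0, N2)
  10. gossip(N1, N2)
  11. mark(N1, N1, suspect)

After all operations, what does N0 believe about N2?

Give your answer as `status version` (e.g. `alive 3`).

Answer: dead 2

Derivation:
Op 1: gossip N2<->N1 -> N2.N0=(alive,v0) N2.N1=(alive,v0) N2.N2=(alive,v0) | N1.N0=(alive,v0) N1.N1=(alive,v0) N1.N2=(alive,v0)
Op 2: gossip N1<->N0 -> N1.N0=(alive,v0) N1.N1=(alive,v0) N1.N2=(alive,v0) | N0.N0=(alive,v0) N0.N1=(alive,v0) N0.N2=(alive,v0)
Op 3: gossip N2<->N1 -> N2.N0=(alive,v0) N2.N1=(alive,v0) N2.N2=(alive,v0) | N1.N0=(alive,v0) N1.N1=(alive,v0) N1.N2=(alive,v0)
Op 4: N1 marks N2=suspect -> (suspect,v1)
Op 5: gossip N0<->N1 -> N0.N0=(alive,v0) N0.N1=(alive,v0) N0.N2=(suspect,v1) | N1.N0=(alive,v0) N1.N1=(alive,v0) N1.N2=(suspect,v1)
Op 6: N2 marks N2=dead -> (dead,v1)
Op 7: N0 marks N2=dead -> (dead,v2)
Op 8: N2 marks N1=alive -> (alive,v1)
Op 9: gossip N0<->N2 -> N0.N0=(alive,v0) N0.N1=(alive,v1) N0.N2=(dead,v2) | N2.N0=(alive,v0) N2.N1=(alive,v1) N2.N2=(dead,v2)
Op 10: gossip N1<->N2 -> N1.N0=(alive,v0) N1.N1=(alive,v1) N1.N2=(dead,v2) | N2.N0=(alive,v0) N2.N1=(alive,v1) N2.N2=(dead,v2)
Op 11: N1 marks N1=suspect -> (suspect,v2)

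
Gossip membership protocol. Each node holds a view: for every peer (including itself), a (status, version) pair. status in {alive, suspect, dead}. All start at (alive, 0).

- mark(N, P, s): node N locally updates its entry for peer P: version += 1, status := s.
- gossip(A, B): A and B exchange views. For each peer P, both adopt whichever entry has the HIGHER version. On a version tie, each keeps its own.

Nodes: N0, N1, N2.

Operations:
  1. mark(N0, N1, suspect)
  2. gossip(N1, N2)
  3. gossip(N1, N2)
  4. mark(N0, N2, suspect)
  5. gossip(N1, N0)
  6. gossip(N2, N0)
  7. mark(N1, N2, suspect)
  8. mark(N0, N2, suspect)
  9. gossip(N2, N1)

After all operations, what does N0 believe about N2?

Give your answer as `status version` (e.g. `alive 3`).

Op 1: N0 marks N1=suspect -> (suspect,v1)
Op 2: gossip N1<->N2 -> N1.N0=(alive,v0) N1.N1=(alive,v0) N1.N2=(alive,v0) | N2.N0=(alive,v0) N2.N1=(alive,v0) N2.N2=(alive,v0)
Op 3: gossip N1<->N2 -> N1.N0=(alive,v0) N1.N1=(alive,v0) N1.N2=(alive,v0) | N2.N0=(alive,v0) N2.N1=(alive,v0) N2.N2=(alive,v0)
Op 4: N0 marks N2=suspect -> (suspect,v1)
Op 5: gossip N1<->N0 -> N1.N0=(alive,v0) N1.N1=(suspect,v1) N1.N2=(suspect,v1) | N0.N0=(alive,v0) N0.N1=(suspect,v1) N0.N2=(suspect,v1)
Op 6: gossip N2<->N0 -> N2.N0=(alive,v0) N2.N1=(suspect,v1) N2.N2=(suspect,v1) | N0.N0=(alive,v0) N0.N1=(suspect,v1) N0.N2=(suspect,v1)
Op 7: N1 marks N2=suspect -> (suspect,v2)
Op 8: N0 marks N2=suspect -> (suspect,v2)
Op 9: gossip N2<->N1 -> N2.N0=(alive,v0) N2.N1=(suspect,v1) N2.N2=(suspect,v2) | N1.N0=(alive,v0) N1.N1=(suspect,v1) N1.N2=(suspect,v2)

Answer: suspect 2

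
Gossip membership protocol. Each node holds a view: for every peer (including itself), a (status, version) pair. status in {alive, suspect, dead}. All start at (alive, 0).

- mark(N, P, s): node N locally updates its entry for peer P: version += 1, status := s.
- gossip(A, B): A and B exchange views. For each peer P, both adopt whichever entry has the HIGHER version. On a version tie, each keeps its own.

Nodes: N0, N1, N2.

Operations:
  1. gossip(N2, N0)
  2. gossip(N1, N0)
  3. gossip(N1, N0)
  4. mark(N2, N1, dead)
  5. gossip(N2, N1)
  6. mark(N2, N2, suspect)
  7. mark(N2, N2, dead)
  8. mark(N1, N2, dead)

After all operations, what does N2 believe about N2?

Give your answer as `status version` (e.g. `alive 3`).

Answer: dead 2

Derivation:
Op 1: gossip N2<->N0 -> N2.N0=(alive,v0) N2.N1=(alive,v0) N2.N2=(alive,v0) | N0.N0=(alive,v0) N0.N1=(alive,v0) N0.N2=(alive,v0)
Op 2: gossip N1<->N0 -> N1.N0=(alive,v0) N1.N1=(alive,v0) N1.N2=(alive,v0) | N0.N0=(alive,v0) N0.N1=(alive,v0) N0.N2=(alive,v0)
Op 3: gossip N1<->N0 -> N1.N0=(alive,v0) N1.N1=(alive,v0) N1.N2=(alive,v0) | N0.N0=(alive,v0) N0.N1=(alive,v0) N0.N2=(alive,v0)
Op 4: N2 marks N1=dead -> (dead,v1)
Op 5: gossip N2<->N1 -> N2.N0=(alive,v0) N2.N1=(dead,v1) N2.N2=(alive,v0) | N1.N0=(alive,v0) N1.N1=(dead,v1) N1.N2=(alive,v0)
Op 6: N2 marks N2=suspect -> (suspect,v1)
Op 7: N2 marks N2=dead -> (dead,v2)
Op 8: N1 marks N2=dead -> (dead,v1)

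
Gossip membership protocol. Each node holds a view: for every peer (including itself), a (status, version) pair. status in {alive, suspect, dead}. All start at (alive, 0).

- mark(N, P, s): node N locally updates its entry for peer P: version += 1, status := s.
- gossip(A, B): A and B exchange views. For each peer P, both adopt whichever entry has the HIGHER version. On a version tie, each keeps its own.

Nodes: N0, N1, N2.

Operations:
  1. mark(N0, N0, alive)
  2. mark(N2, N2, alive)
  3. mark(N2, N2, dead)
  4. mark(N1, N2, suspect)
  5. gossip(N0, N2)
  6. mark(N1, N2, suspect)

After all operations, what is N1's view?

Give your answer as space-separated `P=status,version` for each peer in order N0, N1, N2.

Answer: N0=alive,0 N1=alive,0 N2=suspect,2

Derivation:
Op 1: N0 marks N0=alive -> (alive,v1)
Op 2: N2 marks N2=alive -> (alive,v1)
Op 3: N2 marks N2=dead -> (dead,v2)
Op 4: N1 marks N2=suspect -> (suspect,v1)
Op 5: gossip N0<->N2 -> N0.N0=(alive,v1) N0.N1=(alive,v0) N0.N2=(dead,v2) | N2.N0=(alive,v1) N2.N1=(alive,v0) N2.N2=(dead,v2)
Op 6: N1 marks N2=suspect -> (suspect,v2)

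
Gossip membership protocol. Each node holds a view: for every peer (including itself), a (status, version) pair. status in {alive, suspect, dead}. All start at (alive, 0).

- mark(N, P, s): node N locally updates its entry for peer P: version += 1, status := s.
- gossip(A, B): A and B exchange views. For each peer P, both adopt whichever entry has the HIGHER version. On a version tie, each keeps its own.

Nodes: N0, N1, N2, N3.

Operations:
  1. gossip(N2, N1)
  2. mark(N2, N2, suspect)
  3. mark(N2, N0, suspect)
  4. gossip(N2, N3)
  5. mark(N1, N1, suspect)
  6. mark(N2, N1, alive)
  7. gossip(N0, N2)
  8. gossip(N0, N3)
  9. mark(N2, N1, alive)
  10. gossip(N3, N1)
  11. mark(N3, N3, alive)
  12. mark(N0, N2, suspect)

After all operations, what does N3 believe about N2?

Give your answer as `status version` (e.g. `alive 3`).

Op 1: gossip N2<->N1 -> N2.N0=(alive,v0) N2.N1=(alive,v0) N2.N2=(alive,v0) N2.N3=(alive,v0) | N1.N0=(alive,v0) N1.N1=(alive,v0) N1.N2=(alive,v0) N1.N3=(alive,v0)
Op 2: N2 marks N2=suspect -> (suspect,v1)
Op 3: N2 marks N0=suspect -> (suspect,v1)
Op 4: gossip N2<->N3 -> N2.N0=(suspect,v1) N2.N1=(alive,v0) N2.N2=(suspect,v1) N2.N3=(alive,v0) | N3.N0=(suspect,v1) N3.N1=(alive,v0) N3.N2=(suspect,v1) N3.N3=(alive,v0)
Op 5: N1 marks N1=suspect -> (suspect,v1)
Op 6: N2 marks N1=alive -> (alive,v1)
Op 7: gossip N0<->N2 -> N0.N0=(suspect,v1) N0.N1=(alive,v1) N0.N2=(suspect,v1) N0.N3=(alive,v0) | N2.N0=(suspect,v1) N2.N1=(alive,v1) N2.N2=(suspect,v1) N2.N3=(alive,v0)
Op 8: gossip N0<->N3 -> N0.N0=(suspect,v1) N0.N1=(alive,v1) N0.N2=(suspect,v1) N0.N3=(alive,v0) | N3.N0=(suspect,v1) N3.N1=(alive,v1) N3.N2=(suspect,v1) N3.N3=(alive,v0)
Op 9: N2 marks N1=alive -> (alive,v2)
Op 10: gossip N3<->N1 -> N3.N0=(suspect,v1) N3.N1=(alive,v1) N3.N2=(suspect,v1) N3.N3=(alive,v0) | N1.N0=(suspect,v1) N1.N1=(suspect,v1) N1.N2=(suspect,v1) N1.N3=(alive,v0)
Op 11: N3 marks N3=alive -> (alive,v1)
Op 12: N0 marks N2=suspect -> (suspect,v2)

Answer: suspect 1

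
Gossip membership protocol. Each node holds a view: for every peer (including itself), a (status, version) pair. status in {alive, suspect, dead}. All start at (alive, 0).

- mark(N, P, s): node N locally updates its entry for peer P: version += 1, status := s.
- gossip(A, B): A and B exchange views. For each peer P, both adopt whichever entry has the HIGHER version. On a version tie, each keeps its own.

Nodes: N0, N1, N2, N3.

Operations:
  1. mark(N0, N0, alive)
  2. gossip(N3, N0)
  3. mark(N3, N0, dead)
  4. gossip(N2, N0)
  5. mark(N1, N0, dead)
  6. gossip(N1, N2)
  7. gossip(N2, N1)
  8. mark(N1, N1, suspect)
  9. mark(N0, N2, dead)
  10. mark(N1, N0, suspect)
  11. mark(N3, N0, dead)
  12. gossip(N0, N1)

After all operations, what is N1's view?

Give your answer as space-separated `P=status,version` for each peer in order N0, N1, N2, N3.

Op 1: N0 marks N0=alive -> (alive,v1)
Op 2: gossip N3<->N0 -> N3.N0=(alive,v1) N3.N1=(alive,v0) N3.N2=(alive,v0) N3.N3=(alive,v0) | N0.N0=(alive,v1) N0.N1=(alive,v0) N0.N2=(alive,v0) N0.N3=(alive,v0)
Op 3: N3 marks N0=dead -> (dead,v2)
Op 4: gossip N2<->N0 -> N2.N0=(alive,v1) N2.N1=(alive,v0) N2.N2=(alive,v0) N2.N3=(alive,v0) | N0.N0=(alive,v1) N0.N1=(alive,v0) N0.N2=(alive,v0) N0.N3=(alive,v0)
Op 5: N1 marks N0=dead -> (dead,v1)
Op 6: gossip N1<->N2 -> N1.N0=(dead,v1) N1.N1=(alive,v0) N1.N2=(alive,v0) N1.N3=(alive,v0) | N2.N0=(alive,v1) N2.N1=(alive,v0) N2.N2=(alive,v0) N2.N3=(alive,v0)
Op 7: gossip N2<->N1 -> N2.N0=(alive,v1) N2.N1=(alive,v0) N2.N2=(alive,v0) N2.N3=(alive,v0) | N1.N0=(dead,v1) N1.N1=(alive,v0) N1.N2=(alive,v0) N1.N3=(alive,v0)
Op 8: N1 marks N1=suspect -> (suspect,v1)
Op 9: N0 marks N2=dead -> (dead,v1)
Op 10: N1 marks N0=suspect -> (suspect,v2)
Op 11: N3 marks N0=dead -> (dead,v3)
Op 12: gossip N0<->N1 -> N0.N0=(suspect,v2) N0.N1=(suspect,v1) N0.N2=(dead,v1) N0.N3=(alive,v0) | N1.N0=(suspect,v2) N1.N1=(suspect,v1) N1.N2=(dead,v1) N1.N3=(alive,v0)

Answer: N0=suspect,2 N1=suspect,1 N2=dead,1 N3=alive,0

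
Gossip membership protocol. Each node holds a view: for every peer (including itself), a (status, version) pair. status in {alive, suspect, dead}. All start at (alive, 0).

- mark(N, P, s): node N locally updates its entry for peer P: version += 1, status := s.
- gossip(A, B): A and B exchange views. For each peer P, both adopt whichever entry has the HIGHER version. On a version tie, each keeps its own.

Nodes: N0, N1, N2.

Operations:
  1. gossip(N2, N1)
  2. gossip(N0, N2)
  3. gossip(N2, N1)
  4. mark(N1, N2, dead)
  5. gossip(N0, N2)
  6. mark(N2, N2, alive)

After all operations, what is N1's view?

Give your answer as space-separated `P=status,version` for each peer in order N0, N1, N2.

Answer: N0=alive,0 N1=alive,0 N2=dead,1

Derivation:
Op 1: gossip N2<->N1 -> N2.N0=(alive,v0) N2.N1=(alive,v0) N2.N2=(alive,v0) | N1.N0=(alive,v0) N1.N1=(alive,v0) N1.N2=(alive,v0)
Op 2: gossip N0<->N2 -> N0.N0=(alive,v0) N0.N1=(alive,v0) N0.N2=(alive,v0) | N2.N0=(alive,v0) N2.N1=(alive,v0) N2.N2=(alive,v0)
Op 3: gossip N2<->N1 -> N2.N0=(alive,v0) N2.N1=(alive,v0) N2.N2=(alive,v0) | N1.N0=(alive,v0) N1.N1=(alive,v0) N1.N2=(alive,v0)
Op 4: N1 marks N2=dead -> (dead,v1)
Op 5: gossip N0<->N2 -> N0.N0=(alive,v0) N0.N1=(alive,v0) N0.N2=(alive,v0) | N2.N0=(alive,v0) N2.N1=(alive,v0) N2.N2=(alive,v0)
Op 6: N2 marks N2=alive -> (alive,v1)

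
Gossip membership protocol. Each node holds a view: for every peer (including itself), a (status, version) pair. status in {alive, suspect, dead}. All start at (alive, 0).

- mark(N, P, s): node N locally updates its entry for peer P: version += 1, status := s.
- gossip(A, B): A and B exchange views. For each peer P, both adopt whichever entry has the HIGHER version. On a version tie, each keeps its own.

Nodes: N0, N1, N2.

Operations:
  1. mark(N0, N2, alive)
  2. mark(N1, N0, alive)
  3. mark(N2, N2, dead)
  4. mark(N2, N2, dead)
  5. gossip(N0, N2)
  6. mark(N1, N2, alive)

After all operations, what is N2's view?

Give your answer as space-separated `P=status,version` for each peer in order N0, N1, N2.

Answer: N0=alive,0 N1=alive,0 N2=dead,2

Derivation:
Op 1: N0 marks N2=alive -> (alive,v1)
Op 2: N1 marks N0=alive -> (alive,v1)
Op 3: N2 marks N2=dead -> (dead,v1)
Op 4: N2 marks N2=dead -> (dead,v2)
Op 5: gossip N0<->N2 -> N0.N0=(alive,v0) N0.N1=(alive,v0) N0.N2=(dead,v2) | N2.N0=(alive,v0) N2.N1=(alive,v0) N2.N2=(dead,v2)
Op 6: N1 marks N2=alive -> (alive,v1)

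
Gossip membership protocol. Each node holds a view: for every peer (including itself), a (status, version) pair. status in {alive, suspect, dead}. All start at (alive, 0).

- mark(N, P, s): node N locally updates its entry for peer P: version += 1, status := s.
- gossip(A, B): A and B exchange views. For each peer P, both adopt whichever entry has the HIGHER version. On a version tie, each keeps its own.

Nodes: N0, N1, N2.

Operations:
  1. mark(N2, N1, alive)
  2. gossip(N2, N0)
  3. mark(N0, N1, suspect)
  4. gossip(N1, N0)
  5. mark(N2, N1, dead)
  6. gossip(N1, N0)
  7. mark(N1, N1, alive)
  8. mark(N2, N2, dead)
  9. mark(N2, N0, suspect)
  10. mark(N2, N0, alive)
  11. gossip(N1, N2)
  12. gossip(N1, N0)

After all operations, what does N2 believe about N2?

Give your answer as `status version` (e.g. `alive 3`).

Answer: dead 1

Derivation:
Op 1: N2 marks N1=alive -> (alive,v1)
Op 2: gossip N2<->N0 -> N2.N0=(alive,v0) N2.N1=(alive,v1) N2.N2=(alive,v0) | N0.N0=(alive,v0) N0.N1=(alive,v1) N0.N2=(alive,v0)
Op 3: N0 marks N1=suspect -> (suspect,v2)
Op 4: gossip N1<->N0 -> N1.N0=(alive,v0) N1.N1=(suspect,v2) N1.N2=(alive,v0) | N0.N0=(alive,v0) N0.N1=(suspect,v2) N0.N2=(alive,v0)
Op 5: N2 marks N1=dead -> (dead,v2)
Op 6: gossip N1<->N0 -> N1.N0=(alive,v0) N1.N1=(suspect,v2) N1.N2=(alive,v0) | N0.N0=(alive,v0) N0.N1=(suspect,v2) N0.N2=(alive,v0)
Op 7: N1 marks N1=alive -> (alive,v3)
Op 8: N2 marks N2=dead -> (dead,v1)
Op 9: N2 marks N0=suspect -> (suspect,v1)
Op 10: N2 marks N0=alive -> (alive,v2)
Op 11: gossip N1<->N2 -> N1.N0=(alive,v2) N1.N1=(alive,v3) N1.N2=(dead,v1) | N2.N0=(alive,v2) N2.N1=(alive,v3) N2.N2=(dead,v1)
Op 12: gossip N1<->N0 -> N1.N0=(alive,v2) N1.N1=(alive,v3) N1.N2=(dead,v1) | N0.N0=(alive,v2) N0.N1=(alive,v3) N0.N2=(dead,v1)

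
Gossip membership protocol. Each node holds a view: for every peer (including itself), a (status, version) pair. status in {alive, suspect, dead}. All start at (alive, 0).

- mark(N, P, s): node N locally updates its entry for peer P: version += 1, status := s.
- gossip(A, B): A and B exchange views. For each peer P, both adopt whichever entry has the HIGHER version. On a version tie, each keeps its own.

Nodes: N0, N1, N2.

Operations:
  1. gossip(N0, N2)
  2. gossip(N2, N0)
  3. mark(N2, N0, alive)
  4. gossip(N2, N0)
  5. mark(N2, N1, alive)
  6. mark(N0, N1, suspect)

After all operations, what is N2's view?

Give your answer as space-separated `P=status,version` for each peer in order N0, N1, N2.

Op 1: gossip N0<->N2 -> N0.N0=(alive,v0) N0.N1=(alive,v0) N0.N2=(alive,v0) | N2.N0=(alive,v0) N2.N1=(alive,v0) N2.N2=(alive,v0)
Op 2: gossip N2<->N0 -> N2.N0=(alive,v0) N2.N1=(alive,v0) N2.N2=(alive,v0) | N0.N0=(alive,v0) N0.N1=(alive,v0) N0.N2=(alive,v0)
Op 3: N2 marks N0=alive -> (alive,v1)
Op 4: gossip N2<->N0 -> N2.N0=(alive,v1) N2.N1=(alive,v0) N2.N2=(alive,v0) | N0.N0=(alive,v1) N0.N1=(alive,v0) N0.N2=(alive,v0)
Op 5: N2 marks N1=alive -> (alive,v1)
Op 6: N0 marks N1=suspect -> (suspect,v1)

Answer: N0=alive,1 N1=alive,1 N2=alive,0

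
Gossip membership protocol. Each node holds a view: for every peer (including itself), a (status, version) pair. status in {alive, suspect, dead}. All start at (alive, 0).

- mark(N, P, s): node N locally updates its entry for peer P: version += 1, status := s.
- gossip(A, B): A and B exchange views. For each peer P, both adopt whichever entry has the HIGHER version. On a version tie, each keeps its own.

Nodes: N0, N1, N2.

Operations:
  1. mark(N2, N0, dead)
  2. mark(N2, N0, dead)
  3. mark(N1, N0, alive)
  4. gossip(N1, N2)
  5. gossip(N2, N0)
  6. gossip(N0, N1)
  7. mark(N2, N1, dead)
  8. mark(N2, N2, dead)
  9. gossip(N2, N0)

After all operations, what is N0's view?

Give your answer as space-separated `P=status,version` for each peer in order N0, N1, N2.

Op 1: N2 marks N0=dead -> (dead,v1)
Op 2: N2 marks N0=dead -> (dead,v2)
Op 3: N1 marks N0=alive -> (alive,v1)
Op 4: gossip N1<->N2 -> N1.N0=(dead,v2) N1.N1=(alive,v0) N1.N2=(alive,v0) | N2.N0=(dead,v2) N2.N1=(alive,v0) N2.N2=(alive,v0)
Op 5: gossip N2<->N0 -> N2.N0=(dead,v2) N2.N1=(alive,v0) N2.N2=(alive,v0) | N0.N0=(dead,v2) N0.N1=(alive,v0) N0.N2=(alive,v0)
Op 6: gossip N0<->N1 -> N0.N0=(dead,v2) N0.N1=(alive,v0) N0.N2=(alive,v0) | N1.N0=(dead,v2) N1.N1=(alive,v0) N1.N2=(alive,v0)
Op 7: N2 marks N1=dead -> (dead,v1)
Op 8: N2 marks N2=dead -> (dead,v1)
Op 9: gossip N2<->N0 -> N2.N0=(dead,v2) N2.N1=(dead,v1) N2.N2=(dead,v1) | N0.N0=(dead,v2) N0.N1=(dead,v1) N0.N2=(dead,v1)

Answer: N0=dead,2 N1=dead,1 N2=dead,1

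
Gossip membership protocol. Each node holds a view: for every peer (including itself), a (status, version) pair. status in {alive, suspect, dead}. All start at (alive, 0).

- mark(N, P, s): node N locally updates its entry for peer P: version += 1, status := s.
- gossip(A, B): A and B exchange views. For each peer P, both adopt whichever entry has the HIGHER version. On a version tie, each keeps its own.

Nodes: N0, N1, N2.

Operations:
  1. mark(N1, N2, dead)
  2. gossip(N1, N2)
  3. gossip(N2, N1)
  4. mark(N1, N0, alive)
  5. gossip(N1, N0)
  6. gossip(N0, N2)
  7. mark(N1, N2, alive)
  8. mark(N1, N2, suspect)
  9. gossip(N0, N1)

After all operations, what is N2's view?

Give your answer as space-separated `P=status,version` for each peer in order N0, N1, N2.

Op 1: N1 marks N2=dead -> (dead,v1)
Op 2: gossip N1<->N2 -> N1.N0=(alive,v0) N1.N1=(alive,v0) N1.N2=(dead,v1) | N2.N0=(alive,v0) N2.N1=(alive,v0) N2.N2=(dead,v1)
Op 3: gossip N2<->N1 -> N2.N0=(alive,v0) N2.N1=(alive,v0) N2.N2=(dead,v1) | N1.N0=(alive,v0) N1.N1=(alive,v0) N1.N2=(dead,v1)
Op 4: N1 marks N0=alive -> (alive,v1)
Op 5: gossip N1<->N0 -> N1.N0=(alive,v1) N1.N1=(alive,v0) N1.N2=(dead,v1) | N0.N0=(alive,v1) N0.N1=(alive,v0) N0.N2=(dead,v1)
Op 6: gossip N0<->N2 -> N0.N0=(alive,v1) N0.N1=(alive,v0) N0.N2=(dead,v1) | N2.N0=(alive,v1) N2.N1=(alive,v0) N2.N2=(dead,v1)
Op 7: N1 marks N2=alive -> (alive,v2)
Op 8: N1 marks N2=suspect -> (suspect,v3)
Op 9: gossip N0<->N1 -> N0.N0=(alive,v1) N0.N1=(alive,v0) N0.N2=(suspect,v3) | N1.N0=(alive,v1) N1.N1=(alive,v0) N1.N2=(suspect,v3)

Answer: N0=alive,1 N1=alive,0 N2=dead,1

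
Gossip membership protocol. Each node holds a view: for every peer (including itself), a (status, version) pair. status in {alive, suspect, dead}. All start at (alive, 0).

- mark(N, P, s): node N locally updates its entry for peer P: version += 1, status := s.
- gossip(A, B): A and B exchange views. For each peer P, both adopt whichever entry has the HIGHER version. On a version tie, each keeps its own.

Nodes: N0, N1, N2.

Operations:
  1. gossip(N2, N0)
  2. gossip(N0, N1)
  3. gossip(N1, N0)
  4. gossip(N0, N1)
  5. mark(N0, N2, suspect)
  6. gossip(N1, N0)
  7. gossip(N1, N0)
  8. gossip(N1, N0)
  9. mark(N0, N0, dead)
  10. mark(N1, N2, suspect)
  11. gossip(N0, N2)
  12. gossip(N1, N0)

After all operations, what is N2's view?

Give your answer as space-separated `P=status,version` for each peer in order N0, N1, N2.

Op 1: gossip N2<->N0 -> N2.N0=(alive,v0) N2.N1=(alive,v0) N2.N2=(alive,v0) | N0.N0=(alive,v0) N0.N1=(alive,v0) N0.N2=(alive,v0)
Op 2: gossip N0<->N1 -> N0.N0=(alive,v0) N0.N1=(alive,v0) N0.N2=(alive,v0) | N1.N0=(alive,v0) N1.N1=(alive,v0) N1.N2=(alive,v0)
Op 3: gossip N1<->N0 -> N1.N0=(alive,v0) N1.N1=(alive,v0) N1.N2=(alive,v0) | N0.N0=(alive,v0) N0.N1=(alive,v0) N0.N2=(alive,v0)
Op 4: gossip N0<->N1 -> N0.N0=(alive,v0) N0.N1=(alive,v0) N0.N2=(alive,v0) | N1.N0=(alive,v0) N1.N1=(alive,v0) N1.N2=(alive,v0)
Op 5: N0 marks N2=suspect -> (suspect,v1)
Op 6: gossip N1<->N0 -> N1.N0=(alive,v0) N1.N1=(alive,v0) N1.N2=(suspect,v1) | N0.N0=(alive,v0) N0.N1=(alive,v0) N0.N2=(suspect,v1)
Op 7: gossip N1<->N0 -> N1.N0=(alive,v0) N1.N1=(alive,v0) N1.N2=(suspect,v1) | N0.N0=(alive,v0) N0.N1=(alive,v0) N0.N2=(suspect,v1)
Op 8: gossip N1<->N0 -> N1.N0=(alive,v0) N1.N1=(alive,v0) N1.N2=(suspect,v1) | N0.N0=(alive,v0) N0.N1=(alive,v0) N0.N2=(suspect,v1)
Op 9: N0 marks N0=dead -> (dead,v1)
Op 10: N1 marks N2=suspect -> (suspect,v2)
Op 11: gossip N0<->N2 -> N0.N0=(dead,v1) N0.N1=(alive,v0) N0.N2=(suspect,v1) | N2.N0=(dead,v1) N2.N1=(alive,v0) N2.N2=(suspect,v1)
Op 12: gossip N1<->N0 -> N1.N0=(dead,v1) N1.N1=(alive,v0) N1.N2=(suspect,v2) | N0.N0=(dead,v1) N0.N1=(alive,v0) N0.N2=(suspect,v2)

Answer: N0=dead,1 N1=alive,0 N2=suspect,1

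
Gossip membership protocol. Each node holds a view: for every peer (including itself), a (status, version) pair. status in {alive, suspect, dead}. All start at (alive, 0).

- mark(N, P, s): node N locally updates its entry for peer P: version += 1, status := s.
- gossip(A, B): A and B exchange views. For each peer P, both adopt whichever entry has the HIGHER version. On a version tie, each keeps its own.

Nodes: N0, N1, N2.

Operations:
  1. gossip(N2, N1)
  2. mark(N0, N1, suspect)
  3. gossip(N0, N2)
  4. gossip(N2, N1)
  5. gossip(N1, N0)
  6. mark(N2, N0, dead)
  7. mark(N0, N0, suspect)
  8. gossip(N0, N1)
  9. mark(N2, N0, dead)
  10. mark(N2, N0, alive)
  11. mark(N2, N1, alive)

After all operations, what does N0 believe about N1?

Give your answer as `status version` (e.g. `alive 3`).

Answer: suspect 1

Derivation:
Op 1: gossip N2<->N1 -> N2.N0=(alive,v0) N2.N1=(alive,v0) N2.N2=(alive,v0) | N1.N0=(alive,v0) N1.N1=(alive,v0) N1.N2=(alive,v0)
Op 2: N0 marks N1=suspect -> (suspect,v1)
Op 3: gossip N0<->N2 -> N0.N0=(alive,v0) N0.N1=(suspect,v1) N0.N2=(alive,v0) | N2.N0=(alive,v0) N2.N1=(suspect,v1) N2.N2=(alive,v0)
Op 4: gossip N2<->N1 -> N2.N0=(alive,v0) N2.N1=(suspect,v1) N2.N2=(alive,v0) | N1.N0=(alive,v0) N1.N1=(suspect,v1) N1.N2=(alive,v0)
Op 5: gossip N1<->N0 -> N1.N0=(alive,v0) N1.N1=(suspect,v1) N1.N2=(alive,v0) | N0.N0=(alive,v0) N0.N1=(suspect,v1) N0.N2=(alive,v0)
Op 6: N2 marks N0=dead -> (dead,v1)
Op 7: N0 marks N0=suspect -> (suspect,v1)
Op 8: gossip N0<->N1 -> N0.N0=(suspect,v1) N0.N1=(suspect,v1) N0.N2=(alive,v0) | N1.N0=(suspect,v1) N1.N1=(suspect,v1) N1.N2=(alive,v0)
Op 9: N2 marks N0=dead -> (dead,v2)
Op 10: N2 marks N0=alive -> (alive,v3)
Op 11: N2 marks N1=alive -> (alive,v2)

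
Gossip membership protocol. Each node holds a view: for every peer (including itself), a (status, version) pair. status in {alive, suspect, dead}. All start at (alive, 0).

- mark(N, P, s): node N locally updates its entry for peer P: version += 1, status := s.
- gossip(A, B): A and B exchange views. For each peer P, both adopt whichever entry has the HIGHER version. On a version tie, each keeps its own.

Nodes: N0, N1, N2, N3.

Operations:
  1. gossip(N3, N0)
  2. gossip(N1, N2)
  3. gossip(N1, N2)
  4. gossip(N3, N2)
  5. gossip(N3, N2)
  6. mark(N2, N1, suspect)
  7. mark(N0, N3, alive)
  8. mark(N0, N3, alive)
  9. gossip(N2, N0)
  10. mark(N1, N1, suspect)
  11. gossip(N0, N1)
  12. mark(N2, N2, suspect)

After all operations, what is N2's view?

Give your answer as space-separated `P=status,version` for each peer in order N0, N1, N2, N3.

Op 1: gossip N3<->N0 -> N3.N0=(alive,v0) N3.N1=(alive,v0) N3.N2=(alive,v0) N3.N3=(alive,v0) | N0.N0=(alive,v0) N0.N1=(alive,v0) N0.N2=(alive,v0) N0.N3=(alive,v0)
Op 2: gossip N1<->N2 -> N1.N0=(alive,v0) N1.N1=(alive,v0) N1.N2=(alive,v0) N1.N3=(alive,v0) | N2.N0=(alive,v0) N2.N1=(alive,v0) N2.N2=(alive,v0) N2.N3=(alive,v0)
Op 3: gossip N1<->N2 -> N1.N0=(alive,v0) N1.N1=(alive,v0) N1.N2=(alive,v0) N1.N3=(alive,v0) | N2.N0=(alive,v0) N2.N1=(alive,v0) N2.N2=(alive,v0) N2.N3=(alive,v0)
Op 4: gossip N3<->N2 -> N3.N0=(alive,v0) N3.N1=(alive,v0) N3.N2=(alive,v0) N3.N3=(alive,v0) | N2.N0=(alive,v0) N2.N1=(alive,v0) N2.N2=(alive,v0) N2.N3=(alive,v0)
Op 5: gossip N3<->N2 -> N3.N0=(alive,v0) N3.N1=(alive,v0) N3.N2=(alive,v0) N3.N3=(alive,v0) | N2.N0=(alive,v0) N2.N1=(alive,v0) N2.N2=(alive,v0) N2.N3=(alive,v0)
Op 6: N2 marks N1=suspect -> (suspect,v1)
Op 7: N0 marks N3=alive -> (alive,v1)
Op 8: N0 marks N3=alive -> (alive,v2)
Op 9: gossip N2<->N0 -> N2.N0=(alive,v0) N2.N1=(suspect,v1) N2.N2=(alive,v0) N2.N3=(alive,v2) | N0.N0=(alive,v0) N0.N1=(suspect,v1) N0.N2=(alive,v0) N0.N3=(alive,v2)
Op 10: N1 marks N1=suspect -> (suspect,v1)
Op 11: gossip N0<->N1 -> N0.N0=(alive,v0) N0.N1=(suspect,v1) N0.N2=(alive,v0) N0.N3=(alive,v2) | N1.N0=(alive,v0) N1.N1=(suspect,v1) N1.N2=(alive,v0) N1.N3=(alive,v2)
Op 12: N2 marks N2=suspect -> (suspect,v1)

Answer: N0=alive,0 N1=suspect,1 N2=suspect,1 N3=alive,2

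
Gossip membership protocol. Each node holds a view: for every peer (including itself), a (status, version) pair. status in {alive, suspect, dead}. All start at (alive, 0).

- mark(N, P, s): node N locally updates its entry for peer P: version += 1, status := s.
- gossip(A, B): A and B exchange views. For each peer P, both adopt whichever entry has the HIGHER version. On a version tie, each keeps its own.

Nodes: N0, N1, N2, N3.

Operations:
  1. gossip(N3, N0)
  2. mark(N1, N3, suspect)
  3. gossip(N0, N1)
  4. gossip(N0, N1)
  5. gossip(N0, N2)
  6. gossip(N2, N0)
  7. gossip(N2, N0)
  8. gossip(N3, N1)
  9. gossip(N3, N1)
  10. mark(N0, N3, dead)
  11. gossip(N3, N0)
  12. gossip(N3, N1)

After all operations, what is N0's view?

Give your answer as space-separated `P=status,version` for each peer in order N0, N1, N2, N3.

Op 1: gossip N3<->N0 -> N3.N0=(alive,v0) N3.N1=(alive,v0) N3.N2=(alive,v0) N3.N3=(alive,v0) | N0.N0=(alive,v0) N0.N1=(alive,v0) N0.N2=(alive,v0) N0.N3=(alive,v0)
Op 2: N1 marks N3=suspect -> (suspect,v1)
Op 3: gossip N0<->N1 -> N0.N0=(alive,v0) N0.N1=(alive,v0) N0.N2=(alive,v0) N0.N3=(suspect,v1) | N1.N0=(alive,v0) N1.N1=(alive,v0) N1.N2=(alive,v0) N1.N3=(suspect,v1)
Op 4: gossip N0<->N1 -> N0.N0=(alive,v0) N0.N1=(alive,v0) N0.N2=(alive,v0) N0.N3=(suspect,v1) | N1.N0=(alive,v0) N1.N1=(alive,v0) N1.N2=(alive,v0) N1.N3=(suspect,v1)
Op 5: gossip N0<->N2 -> N0.N0=(alive,v0) N0.N1=(alive,v0) N0.N2=(alive,v0) N0.N3=(suspect,v1) | N2.N0=(alive,v0) N2.N1=(alive,v0) N2.N2=(alive,v0) N2.N3=(suspect,v1)
Op 6: gossip N2<->N0 -> N2.N0=(alive,v0) N2.N1=(alive,v0) N2.N2=(alive,v0) N2.N3=(suspect,v1) | N0.N0=(alive,v0) N0.N1=(alive,v0) N0.N2=(alive,v0) N0.N3=(suspect,v1)
Op 7: gossip N2<->N0 -> N2.N0=(alive,v0) N2.N1=(alive,v0) N2.N2=(alive,v0) N2.N3=(suspect,v1) | N0.N0=(alive,v0) N0.N1=(alive,v0) N0.N2=(alive,v0) N0.N3=(suspect,v1)
Op 8: gossip N3<->N1 -> N3.N0=(alive,v0) N3.N1=(alive,v0) N3.N2=(alive,v0) N3.N3=(suspect,v1) | N1.N0=(alive,v0) N1.N1=(alive,v0) N1.N2=(alive,v0) N1.N3=(suspect,v1)
Op 9: gossip N3<->N1 -> N3.N0=(alive,v0) N3.N1=(alive,v0) N3.N2=(alive,v0) N3.N3=(suspect,v1) | N1.N0=(alive,v0) N1.N1=(alive,v0) N1.N2=(alive,v0) N1.N3=(suspect,v1)
Op 10: N0 marks N3=dead -> (dead,v2)
Op 11: gossip N3<->N0 -> N3.N0=(alive,v0) N3.N1=(alive,v0) N3.N2=(alive,v0) N3.N3=(dead,v2) | N0.N0=(alive,v0) N0.N1=(alive,v0) N0.N2=(alive,v0) N0.N3=(dead,v2)
Op 12: gossip N3<->N1 -> N3.N0=(alive,v0) N3.N1=(alive,v0) N3.N2=(alive,v0) N3.N3=(dead,v2) | N1.N0=(alive,v0) N1.N1=(alive,v0) N1.N2=(alive,v0) N1.N3=(dead,v2)

Answer: N0=alive,0 N1=alive,0 N2=alive,0 N3=dead,2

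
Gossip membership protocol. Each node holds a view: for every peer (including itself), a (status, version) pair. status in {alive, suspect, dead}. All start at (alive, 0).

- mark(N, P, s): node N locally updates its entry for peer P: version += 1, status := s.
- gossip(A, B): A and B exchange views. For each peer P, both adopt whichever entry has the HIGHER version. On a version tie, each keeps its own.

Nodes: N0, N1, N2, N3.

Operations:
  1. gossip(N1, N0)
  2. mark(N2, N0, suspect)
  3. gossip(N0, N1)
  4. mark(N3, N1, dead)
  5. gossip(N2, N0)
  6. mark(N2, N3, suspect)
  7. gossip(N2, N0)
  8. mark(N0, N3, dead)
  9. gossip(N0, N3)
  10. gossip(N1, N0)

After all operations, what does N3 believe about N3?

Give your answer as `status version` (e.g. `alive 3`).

Op 1: gossip N1<->N0 -> N1.N0=(alive,v0) N1.N1=(alive,v0) N1.N2=(alive,v0) N1.N3=(alive,v0) | N0.N0=(alive,v0) N0.N1=(alive,v0) N0.N2=(alive,v0) N0.N3=(alive,v0)
Op 2: N2 marks N0=suspect -> (suspect,v1)
Op 3: gossip N0<->N1 -> N0.N0=(alive,v0) N0.N1=(alive,v0) N0.N2=(alive,v0) N0.N3=(alive,v0) | N1.N0=(alive,v0) N1.N1=(alive,v0) N1.N2=(alive,v0) N1.N3=(alive,v0)
Op 4: N3 marks N1=dead -> (dead,v1)
Op 5: gossip N2<->N0 -> N2.N0=(suspect,v1) N2.N1=(alive,v0) N2.N2=(alive,v0) N2.N3=(alive,v0) | N0.N0=(suspect,v1) N0.N1=(alive,v0) N0.N2=(alive,v0) N0.N3=(alive,v0)
Op 6: N2 marks N3=suspect -> (suspect,v1)
Op 7: gossip N2<->N0 -> N2.N0=(suspect,v1) N2.N1=(alive,v0) N2.N2=(alive,v0) N2.N3=(suspect,v1) | N0.N0=(suspect,v1) N0.N1=(alive,v0) N0.N2=(alive,v0) N0.N3=(suspect,v1)
Op 8: N0 marks N3=dead -> (dead,v2)
Op 9: gossip N0<->N3 -> N0.N0=(suspect,v1) N0.N1=(dead,v1) N0.N2=(alive,v0) N0.N3=(dead,v2) | N3.N0=(suspect,v1) N3.N1=(dead,v1) N3.N2=(alive,v0) N3.N3=(dead,v2)
Op 10: gossip N1<->N0 -> N1.N0=(suspect,v1) N1.N1=(dead,v1) N1.N2=(alive,v0) N1.N3=(dead,v2) | N0.N0=(suspect,v1) N0.N1=(dead,v1) N0.N2=(alive,v0) N0.N3=(dead,v2)

Answer: dead 2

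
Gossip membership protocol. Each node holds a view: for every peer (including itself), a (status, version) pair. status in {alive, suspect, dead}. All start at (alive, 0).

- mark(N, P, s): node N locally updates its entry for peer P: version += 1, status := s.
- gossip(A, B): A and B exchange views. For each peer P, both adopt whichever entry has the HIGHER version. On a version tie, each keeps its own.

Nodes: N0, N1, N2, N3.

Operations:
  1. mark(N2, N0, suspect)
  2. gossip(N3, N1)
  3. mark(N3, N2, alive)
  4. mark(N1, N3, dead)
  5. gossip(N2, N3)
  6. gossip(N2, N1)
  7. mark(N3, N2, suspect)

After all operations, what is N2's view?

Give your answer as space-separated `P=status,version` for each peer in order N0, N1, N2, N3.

Op 1: N2 marks N0=suspect -> (suspect,v1)
Op 2: gossip N3<->N1 -> N3.N0=(alive,v0) N3.N1=(alive,v0) N3.N2=(alive,v0) N3.N3=(alive,v0) | N1.N0=(alive,v0) N1.N1=(alive,v0) N1.N2=(alive,v0) N1.N3=(alive,v0)
Op 3: N3 marks N2=alive -> (alive,v1)
Op 4: N1 marks N3=dead -> (dead,v1)
Op 5: gossip N2<->N3 -> N2.N0=(suspect,v1) N2.N1=(alive,v0) N2.N2=(alive,v1) N2.N3=(alive,v0) | N3.N0=(suspect,v1) N3.N1=(alive,v0) N3.N2=(alive,v1) N3.N3=(alive,v0)
Op 6: gossip N2<->N1 -> N2.N0=(suspect,v1) N2.N1=(alive,v0) N2.N2=(alive,v1) N2.N3=(dead,v1) | N1.N0=(suspect,v1) N1.N1=(alive,v0) N1.N2=(alive,v1) N1.N3=(dead,v1)
Op 7: N3 marks N2=suspect -> (suspect,v2)

Answer: N0=suspect,1 N1=alive,0 N2=alive,1 N3=dead,1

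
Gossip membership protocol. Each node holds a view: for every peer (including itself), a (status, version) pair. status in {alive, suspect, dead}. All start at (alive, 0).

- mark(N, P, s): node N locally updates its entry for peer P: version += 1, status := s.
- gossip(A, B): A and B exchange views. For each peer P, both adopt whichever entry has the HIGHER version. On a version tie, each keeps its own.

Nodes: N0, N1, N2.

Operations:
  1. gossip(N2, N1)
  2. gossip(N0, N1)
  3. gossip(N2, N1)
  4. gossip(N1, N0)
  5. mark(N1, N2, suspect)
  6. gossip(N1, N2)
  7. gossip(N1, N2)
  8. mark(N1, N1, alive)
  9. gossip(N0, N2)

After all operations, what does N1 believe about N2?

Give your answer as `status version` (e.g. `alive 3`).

Op 1: gossip N2<->N1 -> N2.N0=(alive,v0) N2.N1=(alive,v0) N2.N2=(alive,v0) | N1.N0=(alive,v0) N1.N1=(alive,v0) N1.N2=(alive,v0)
Op 2: gossip N0<->N1 -> N0.N0=(alive,v0) N0.N1=(alive,v0) N0.N2=(alive,v0) | N1.N0=(alive,v0) N1.N1=(alive,v0) N1.N2=(alive,v0)
Op 3: gossip N2<->N1 -> N2.N0=(alive,v0) N2.N1=(alive,v0) N2.N2=(alive,v0) | N1.N0=(alive,v0) N1.N1=(alive,v0) N1.N2=(alive,v0)
Op 4: gossip N1<->N0 -> N1.N0=(alive,v0) N1.N1=(alive,v0) N1.N2=(alive,v0) | N0.N0=(alive,v0) N0.N1=(alive,v0) N0.N2=(alive,v0)
Op 5: N1 marks N2=suspect -> (suspect,v1)
Op 6: gossip N1<->N2 -> N1.N0=(alive,v0) N1.N1=(alive,v0) N1.N2=(suspect,v1) | N2.N0=(alive,v0) N2.N1=(alive,v0) N2.N2=(suspect,v1)
Op 7: gossip N1<->N2 -> N1.N0=(alive,v0) N1.N1=(alive,v0) N1.N2=(suspect,v1) | N2.N0=(alive,v0) N2.N1=(alive,v0) N2.N2=(suspect,v1)
Op 8: N1 marks N1=alive -> (alive,v1)
Op 9: gossip N0<->N2 -> N0.N0=(alive,v0) N0.N1=(alive,v0) N0.N2=(suspect,v1) | N2.N0=(alive,v0) N2.N1=(alive,v0) N2.N2=(suspect,v1)

Answer: suspect 1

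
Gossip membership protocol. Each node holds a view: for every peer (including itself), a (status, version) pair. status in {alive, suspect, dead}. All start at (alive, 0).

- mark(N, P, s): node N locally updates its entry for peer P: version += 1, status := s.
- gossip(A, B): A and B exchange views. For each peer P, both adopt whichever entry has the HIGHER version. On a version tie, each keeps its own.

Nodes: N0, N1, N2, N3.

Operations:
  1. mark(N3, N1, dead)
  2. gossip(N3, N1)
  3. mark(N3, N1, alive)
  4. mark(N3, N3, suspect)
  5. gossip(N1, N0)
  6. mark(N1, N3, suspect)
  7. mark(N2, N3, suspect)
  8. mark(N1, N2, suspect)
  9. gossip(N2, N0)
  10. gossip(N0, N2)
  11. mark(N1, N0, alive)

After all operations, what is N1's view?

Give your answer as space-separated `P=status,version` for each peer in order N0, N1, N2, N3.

Op 1: N3 marks N1=dead -> (dead,v1)
Op 2: gossip N3<->N1 -> N3.N0=(alive,v0) N3.N1=(dead,v1) N3.N2=(alive,v0) N3.N3=(alive,v0) | N1.N0=(alive,v0) N1.N1=(dead,v1) N1.N2=(alive,v0) N1.N3=(alive,v0)
Op 3: N3 marks N1=alive -> (alive,v2)
Op 4: N3 marks N3=suspect -> (suspect,v1)
Op 5: gossip N1<->N0 -> N1.N0=(alive,v0) N1.N1=(dead,v1) N1.N2=(alive,v0) N1.N3=(alive,v0) | N0.N0=(alive,v0) N0.N1=(dead,v1) N0.N2=(alive,v0) N0.N3=(alive,v0)
Op 6: N1 marks N3=suspect -> (suspect,v1)
Op 7: N2 marks N3=suspect -> (suspect,v1)
Op 8: N1 marks N2=suspect -> (suspect,v1)
Op 9: gossip N2<->N0 -> N2.N0=(alive,v0) N2.N1=(dead,v1) N2.N2=(alive,v0) N2.N3=(suspect,v1) | N0.N0=(alive,v0) N0.N1=(dead,v1) N0.N2=(alive,v0) N0.N3=(suspect,v1)
Op 10: gossip N0<->N2 -> N0.N0=(alive,v0) N0.N1=(dead,v1) N0.N2=(alive,v0) N0.N3=(suspect,v1) | N2.N0=(alive,v0) N2.N1=(dead,v1) N2.N2=(alive,v0) N2.N3=(suspect,v1)
Op 11: N1 marks N0=alive -> (alive,v1)

Answer: N0=alive,1 N1=dead,1 N2=suspect,1 N3=suspect,1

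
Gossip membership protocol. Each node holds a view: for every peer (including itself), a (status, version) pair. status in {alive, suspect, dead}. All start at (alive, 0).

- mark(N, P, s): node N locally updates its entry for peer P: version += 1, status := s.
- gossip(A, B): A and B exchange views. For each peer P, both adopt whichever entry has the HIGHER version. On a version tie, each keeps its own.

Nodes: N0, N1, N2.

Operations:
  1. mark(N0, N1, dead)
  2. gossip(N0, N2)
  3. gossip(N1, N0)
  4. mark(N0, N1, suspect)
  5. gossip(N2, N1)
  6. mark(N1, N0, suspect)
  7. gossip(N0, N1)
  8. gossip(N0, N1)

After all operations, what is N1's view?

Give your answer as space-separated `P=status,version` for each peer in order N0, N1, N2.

Answer: N0=suspect,1 N1=suspect,2 N2=alive,0

Derivation:
Op 1: N0 marks N1=dead -> (dead,v1)
Op 2: gossip N0<->N2 -> N0.N0=(alive,v0) N0.N1=(dead,v1) N0.N2=(alive,v0) | N2.N0=(alive,v0) N2.N1=(dead,v1) N2.N2=(alive,v0)
Op 3: gossip N1<->N0 -> N1.N0=(alive,v0) N1.N1=(dead,v1) N1.N2=(alive,v0) | N0.N0=(alive,v0) N0.N1=(dead,v1) N0.N2=(alive,v0)
Op 4: N0 marks N1=suspect -> (suspect,v2)
Op 5: gossip N2<->N1 -> N2.N0=(alive,v0) N2.N1=(dead,v1) N2.N2=(alive,v0) | N1.N0=(alive,v0) N1.N1=(dead,v1) N1.N2=(alive,v0)
Op 6: N1 marks N0=suspect -> (suspect,v1)
Op 7: gossip N0<->N1 -> N0.N0=(suspect,v1) N0.N1=(suspect,v2) N0.N2=(alive,v0) | N1.N0=(suspect,v1) N1.N1=(suspect,v2) N1.N2=(alive,v0)
Op 8: gossip N0<->N1 -> N0.N0=(suspect,v1) N0.N1=(suspect,v2) N0.N2=(alive,v0) | N1.N0=(suspect,v1) N1.N1=(suspect,v2) N1.N2=(alive,v0)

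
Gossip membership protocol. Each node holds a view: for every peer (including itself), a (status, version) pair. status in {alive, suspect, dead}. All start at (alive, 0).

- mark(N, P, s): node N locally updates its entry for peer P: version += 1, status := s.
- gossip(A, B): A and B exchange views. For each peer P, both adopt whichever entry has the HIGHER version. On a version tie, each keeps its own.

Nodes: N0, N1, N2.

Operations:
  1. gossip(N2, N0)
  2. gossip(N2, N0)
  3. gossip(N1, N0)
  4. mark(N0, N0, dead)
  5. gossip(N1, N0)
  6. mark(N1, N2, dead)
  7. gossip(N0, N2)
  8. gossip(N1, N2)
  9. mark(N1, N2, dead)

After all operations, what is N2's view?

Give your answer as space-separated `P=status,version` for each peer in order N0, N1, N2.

Answer: N0=dead,1 N1=alive,0 N2=dead,1

Derivation:
Op 1: gossip N2<->N0 -> N2.N0=(alive,v0) N2.N1=(alive,v0) N2.N2=(alive,v0) | N0.N0=(alive,v0) N0.N1=(alive,v0) N0.N2=(alive,v0)
Op 2: gossip N2<->N0 -> N2.N0=(alive,v0) N2.N1=(alive,v0) N2.N2=(alive,v0) | N0.N0=(alive,v0) N0.N1=(alive,v0) N0.N2=(alive,v0)
Op 3: gossip N1<->N0 -> N1.N0=(alive,v0) N1.N1=(alive,v0) N1.N2=(alive,v0) | N0.N0=(alive,v0) N0.N1=(alive,v0) N0.N2=(alive,v0)
Op 4: N0 marks N0=dead -> (dead,v1)
Op 5: gossip N1<->N0 -> N1.N0=(dead,v1) N1.N1=(alive,v0) N1.N2=(alive,v0) | N0.N0=(dead,v1) N0.N1=(alive,v0) N0.N2=(alive,v0)
Op 6: N1 marks N2=dead -> (dead,v1)
Op 7: gossip N0<->N2 -> N0.N0=(dead,v1) N0.N1=(alive,v0) N0.N2=(alive,v0) | N2.N0=(dead,v1) N2.N1=(alive,v0) N2.N2=(alive,v0)
Op 8: gossip N1<->N2 -> N1.N0=(dead,v1) N1.N1=(alive,v0) N1.N2=(dead,v1) | N2.N0=(dead,v1) N2.N1=(alive,v0) N2.N2=(dead,v1)
Op 9: N1 marks N2=dead -> (dead,v2)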